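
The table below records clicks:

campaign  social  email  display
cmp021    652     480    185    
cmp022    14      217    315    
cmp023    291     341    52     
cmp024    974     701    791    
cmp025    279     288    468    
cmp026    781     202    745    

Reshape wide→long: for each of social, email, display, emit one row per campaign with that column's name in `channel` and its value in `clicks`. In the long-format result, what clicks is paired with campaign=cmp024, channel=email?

Unpivoting turns each (campaign, wide-column) pair into one long row.
The wide cell at row cmp024, column email holds 701, so the long row (cmp024, email) has clicks=701.

701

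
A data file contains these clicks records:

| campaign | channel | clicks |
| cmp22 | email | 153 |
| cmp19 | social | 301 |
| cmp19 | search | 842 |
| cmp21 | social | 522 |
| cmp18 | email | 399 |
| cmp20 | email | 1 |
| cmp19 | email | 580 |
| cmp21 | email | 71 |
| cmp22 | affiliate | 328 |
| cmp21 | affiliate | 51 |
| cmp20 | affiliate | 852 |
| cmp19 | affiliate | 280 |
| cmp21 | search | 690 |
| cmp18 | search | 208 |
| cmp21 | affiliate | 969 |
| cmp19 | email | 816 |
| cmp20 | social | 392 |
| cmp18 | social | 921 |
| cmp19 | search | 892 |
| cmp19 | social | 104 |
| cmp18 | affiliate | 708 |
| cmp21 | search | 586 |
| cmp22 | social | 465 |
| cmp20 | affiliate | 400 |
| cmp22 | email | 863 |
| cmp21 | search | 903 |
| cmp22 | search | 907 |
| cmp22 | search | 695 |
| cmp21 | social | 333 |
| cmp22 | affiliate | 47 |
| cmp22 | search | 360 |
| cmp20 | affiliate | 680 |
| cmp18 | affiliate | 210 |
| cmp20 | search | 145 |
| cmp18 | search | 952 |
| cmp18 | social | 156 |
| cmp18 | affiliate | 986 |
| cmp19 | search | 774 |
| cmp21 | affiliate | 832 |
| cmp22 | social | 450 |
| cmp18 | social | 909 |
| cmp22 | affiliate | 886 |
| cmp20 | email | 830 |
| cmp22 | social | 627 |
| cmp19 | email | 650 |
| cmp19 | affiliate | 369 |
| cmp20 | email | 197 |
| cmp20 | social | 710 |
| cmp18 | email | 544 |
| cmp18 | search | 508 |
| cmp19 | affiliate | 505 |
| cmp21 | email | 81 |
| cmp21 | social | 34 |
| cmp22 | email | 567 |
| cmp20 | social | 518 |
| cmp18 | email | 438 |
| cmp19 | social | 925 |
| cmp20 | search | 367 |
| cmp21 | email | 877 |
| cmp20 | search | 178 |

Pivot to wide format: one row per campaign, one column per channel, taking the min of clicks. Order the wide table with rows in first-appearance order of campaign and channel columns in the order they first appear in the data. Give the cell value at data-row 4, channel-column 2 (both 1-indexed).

With rows in first-appearance order of campaign, row 4 is campaign=cmp18. channel columns in first-appearance order: email, social, search, affiliate; column 2 is social.
Long rows with campaign=cmp18, channel=social: min(921, 156, 909) = 156.

156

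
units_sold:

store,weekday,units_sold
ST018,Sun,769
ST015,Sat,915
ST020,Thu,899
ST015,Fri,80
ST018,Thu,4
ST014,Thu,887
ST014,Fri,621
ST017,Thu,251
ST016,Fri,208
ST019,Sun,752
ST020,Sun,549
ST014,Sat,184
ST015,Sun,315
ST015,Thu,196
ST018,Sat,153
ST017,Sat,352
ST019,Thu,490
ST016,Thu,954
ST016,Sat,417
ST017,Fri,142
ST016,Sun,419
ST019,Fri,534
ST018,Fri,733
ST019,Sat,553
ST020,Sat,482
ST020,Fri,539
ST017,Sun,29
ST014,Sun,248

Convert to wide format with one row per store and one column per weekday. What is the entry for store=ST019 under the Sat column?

553

Wide layout: rows indexed by store, columns are the 4 distinct weekday values (Sun, Sat, Thu, Fri).
Cell (store=ST019, weekday=Sat) draws from the long row where store=ST019 and weekday=Sat, which has units_sold=553.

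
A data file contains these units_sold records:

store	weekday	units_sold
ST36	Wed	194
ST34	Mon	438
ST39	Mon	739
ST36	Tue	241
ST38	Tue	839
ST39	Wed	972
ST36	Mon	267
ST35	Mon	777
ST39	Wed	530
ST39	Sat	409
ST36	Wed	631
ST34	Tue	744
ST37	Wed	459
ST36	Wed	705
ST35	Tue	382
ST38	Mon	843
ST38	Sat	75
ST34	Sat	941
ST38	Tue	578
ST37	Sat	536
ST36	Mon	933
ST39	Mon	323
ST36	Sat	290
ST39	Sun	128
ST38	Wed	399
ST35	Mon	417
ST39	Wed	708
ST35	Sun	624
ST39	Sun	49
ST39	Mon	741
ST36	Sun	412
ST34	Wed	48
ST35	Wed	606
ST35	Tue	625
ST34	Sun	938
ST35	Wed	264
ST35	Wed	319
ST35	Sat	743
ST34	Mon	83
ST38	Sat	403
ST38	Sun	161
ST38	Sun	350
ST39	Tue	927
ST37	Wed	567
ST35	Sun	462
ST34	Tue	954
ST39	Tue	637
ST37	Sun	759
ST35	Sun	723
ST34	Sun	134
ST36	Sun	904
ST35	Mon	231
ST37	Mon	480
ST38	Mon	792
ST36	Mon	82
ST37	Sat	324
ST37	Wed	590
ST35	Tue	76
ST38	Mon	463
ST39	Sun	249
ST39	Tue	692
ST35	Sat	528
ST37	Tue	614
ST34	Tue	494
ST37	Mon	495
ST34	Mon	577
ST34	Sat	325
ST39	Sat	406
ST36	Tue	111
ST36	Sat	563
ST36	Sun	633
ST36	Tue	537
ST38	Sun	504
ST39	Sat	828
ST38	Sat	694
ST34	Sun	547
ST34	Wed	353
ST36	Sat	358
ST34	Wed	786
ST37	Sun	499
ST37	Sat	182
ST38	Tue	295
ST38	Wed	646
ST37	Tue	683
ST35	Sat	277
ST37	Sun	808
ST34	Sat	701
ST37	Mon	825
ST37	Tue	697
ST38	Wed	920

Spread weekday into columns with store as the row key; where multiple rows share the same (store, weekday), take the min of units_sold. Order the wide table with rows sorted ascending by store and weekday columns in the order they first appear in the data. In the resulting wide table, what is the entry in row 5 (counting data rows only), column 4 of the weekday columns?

75

With rows sorted ascending by store, row 5 is store=ST38. weekday columns in first-appearance order: Wed, Mon, Tue, Sat, Sun; column 4 is Sat.
Long rows with store=ST38, weekday=Sat: min(75, 403, 694) = 75.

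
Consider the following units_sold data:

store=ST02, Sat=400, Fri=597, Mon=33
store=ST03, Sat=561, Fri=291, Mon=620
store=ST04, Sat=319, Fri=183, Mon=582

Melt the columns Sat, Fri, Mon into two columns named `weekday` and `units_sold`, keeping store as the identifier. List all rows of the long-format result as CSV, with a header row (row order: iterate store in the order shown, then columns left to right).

store,weekday,units_sold
ST02,Sat,400
ST02,Fri,597
ST02,Mon,33
ST03,Sat,561
ST03,Fri,291
ST03,Mon,620
ST04,Sat,319
ST04,Fri,183
ST04,Mon,582

Each (store, column) pair becomes one row: 3 × 3 = 9 rows.
For example, (ST02, Sat) → units_sold=400.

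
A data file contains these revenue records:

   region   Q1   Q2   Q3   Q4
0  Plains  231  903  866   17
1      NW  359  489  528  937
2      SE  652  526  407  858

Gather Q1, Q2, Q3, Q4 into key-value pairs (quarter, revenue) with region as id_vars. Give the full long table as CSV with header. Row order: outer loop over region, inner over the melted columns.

region,quarter,revenue
Plains,Q1,231
Plains,Q2,903
Plains,Q3,866
Plains,Q4,17
NW,Q1,359
NW,Q2,489
NW,Q3,528
NW,Q4,937
SE,Q1,652
SE,Q2,526
SE,Q3,407
SE,Q4,858

Each (region, column) pair becomes one row: 3 × 4 = 12 rows.
For example, (Plains, Q1) → revenue=231.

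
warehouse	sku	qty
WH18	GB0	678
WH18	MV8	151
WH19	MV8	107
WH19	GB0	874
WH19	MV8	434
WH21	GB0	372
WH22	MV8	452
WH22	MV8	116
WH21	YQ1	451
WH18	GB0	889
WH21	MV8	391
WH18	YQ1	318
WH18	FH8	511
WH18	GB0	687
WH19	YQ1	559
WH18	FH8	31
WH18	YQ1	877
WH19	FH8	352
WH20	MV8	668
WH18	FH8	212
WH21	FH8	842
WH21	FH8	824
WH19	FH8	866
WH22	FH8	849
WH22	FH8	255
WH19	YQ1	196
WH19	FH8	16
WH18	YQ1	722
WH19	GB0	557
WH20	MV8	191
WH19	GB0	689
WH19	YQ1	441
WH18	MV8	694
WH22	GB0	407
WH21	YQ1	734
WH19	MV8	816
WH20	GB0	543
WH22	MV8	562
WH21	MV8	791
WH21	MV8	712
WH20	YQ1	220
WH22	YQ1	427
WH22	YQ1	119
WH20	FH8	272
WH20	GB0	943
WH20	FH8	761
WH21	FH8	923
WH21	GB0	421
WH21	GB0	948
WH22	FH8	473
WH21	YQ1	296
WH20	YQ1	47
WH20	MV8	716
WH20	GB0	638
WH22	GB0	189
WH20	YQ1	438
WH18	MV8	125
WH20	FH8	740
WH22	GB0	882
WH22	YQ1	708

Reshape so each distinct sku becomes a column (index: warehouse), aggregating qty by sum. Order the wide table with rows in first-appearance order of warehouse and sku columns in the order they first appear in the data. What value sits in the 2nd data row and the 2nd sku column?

1357

With rows in first-appearance order of warehouse, row 2 is warehouse=WH19. sku columns in first-appearance order: GB0, MV8, YQ1, FH8; column 2 is MV8.
Long rows with warehouse=WH19, sku=MV8: 107 + 434 + 816 = 1357.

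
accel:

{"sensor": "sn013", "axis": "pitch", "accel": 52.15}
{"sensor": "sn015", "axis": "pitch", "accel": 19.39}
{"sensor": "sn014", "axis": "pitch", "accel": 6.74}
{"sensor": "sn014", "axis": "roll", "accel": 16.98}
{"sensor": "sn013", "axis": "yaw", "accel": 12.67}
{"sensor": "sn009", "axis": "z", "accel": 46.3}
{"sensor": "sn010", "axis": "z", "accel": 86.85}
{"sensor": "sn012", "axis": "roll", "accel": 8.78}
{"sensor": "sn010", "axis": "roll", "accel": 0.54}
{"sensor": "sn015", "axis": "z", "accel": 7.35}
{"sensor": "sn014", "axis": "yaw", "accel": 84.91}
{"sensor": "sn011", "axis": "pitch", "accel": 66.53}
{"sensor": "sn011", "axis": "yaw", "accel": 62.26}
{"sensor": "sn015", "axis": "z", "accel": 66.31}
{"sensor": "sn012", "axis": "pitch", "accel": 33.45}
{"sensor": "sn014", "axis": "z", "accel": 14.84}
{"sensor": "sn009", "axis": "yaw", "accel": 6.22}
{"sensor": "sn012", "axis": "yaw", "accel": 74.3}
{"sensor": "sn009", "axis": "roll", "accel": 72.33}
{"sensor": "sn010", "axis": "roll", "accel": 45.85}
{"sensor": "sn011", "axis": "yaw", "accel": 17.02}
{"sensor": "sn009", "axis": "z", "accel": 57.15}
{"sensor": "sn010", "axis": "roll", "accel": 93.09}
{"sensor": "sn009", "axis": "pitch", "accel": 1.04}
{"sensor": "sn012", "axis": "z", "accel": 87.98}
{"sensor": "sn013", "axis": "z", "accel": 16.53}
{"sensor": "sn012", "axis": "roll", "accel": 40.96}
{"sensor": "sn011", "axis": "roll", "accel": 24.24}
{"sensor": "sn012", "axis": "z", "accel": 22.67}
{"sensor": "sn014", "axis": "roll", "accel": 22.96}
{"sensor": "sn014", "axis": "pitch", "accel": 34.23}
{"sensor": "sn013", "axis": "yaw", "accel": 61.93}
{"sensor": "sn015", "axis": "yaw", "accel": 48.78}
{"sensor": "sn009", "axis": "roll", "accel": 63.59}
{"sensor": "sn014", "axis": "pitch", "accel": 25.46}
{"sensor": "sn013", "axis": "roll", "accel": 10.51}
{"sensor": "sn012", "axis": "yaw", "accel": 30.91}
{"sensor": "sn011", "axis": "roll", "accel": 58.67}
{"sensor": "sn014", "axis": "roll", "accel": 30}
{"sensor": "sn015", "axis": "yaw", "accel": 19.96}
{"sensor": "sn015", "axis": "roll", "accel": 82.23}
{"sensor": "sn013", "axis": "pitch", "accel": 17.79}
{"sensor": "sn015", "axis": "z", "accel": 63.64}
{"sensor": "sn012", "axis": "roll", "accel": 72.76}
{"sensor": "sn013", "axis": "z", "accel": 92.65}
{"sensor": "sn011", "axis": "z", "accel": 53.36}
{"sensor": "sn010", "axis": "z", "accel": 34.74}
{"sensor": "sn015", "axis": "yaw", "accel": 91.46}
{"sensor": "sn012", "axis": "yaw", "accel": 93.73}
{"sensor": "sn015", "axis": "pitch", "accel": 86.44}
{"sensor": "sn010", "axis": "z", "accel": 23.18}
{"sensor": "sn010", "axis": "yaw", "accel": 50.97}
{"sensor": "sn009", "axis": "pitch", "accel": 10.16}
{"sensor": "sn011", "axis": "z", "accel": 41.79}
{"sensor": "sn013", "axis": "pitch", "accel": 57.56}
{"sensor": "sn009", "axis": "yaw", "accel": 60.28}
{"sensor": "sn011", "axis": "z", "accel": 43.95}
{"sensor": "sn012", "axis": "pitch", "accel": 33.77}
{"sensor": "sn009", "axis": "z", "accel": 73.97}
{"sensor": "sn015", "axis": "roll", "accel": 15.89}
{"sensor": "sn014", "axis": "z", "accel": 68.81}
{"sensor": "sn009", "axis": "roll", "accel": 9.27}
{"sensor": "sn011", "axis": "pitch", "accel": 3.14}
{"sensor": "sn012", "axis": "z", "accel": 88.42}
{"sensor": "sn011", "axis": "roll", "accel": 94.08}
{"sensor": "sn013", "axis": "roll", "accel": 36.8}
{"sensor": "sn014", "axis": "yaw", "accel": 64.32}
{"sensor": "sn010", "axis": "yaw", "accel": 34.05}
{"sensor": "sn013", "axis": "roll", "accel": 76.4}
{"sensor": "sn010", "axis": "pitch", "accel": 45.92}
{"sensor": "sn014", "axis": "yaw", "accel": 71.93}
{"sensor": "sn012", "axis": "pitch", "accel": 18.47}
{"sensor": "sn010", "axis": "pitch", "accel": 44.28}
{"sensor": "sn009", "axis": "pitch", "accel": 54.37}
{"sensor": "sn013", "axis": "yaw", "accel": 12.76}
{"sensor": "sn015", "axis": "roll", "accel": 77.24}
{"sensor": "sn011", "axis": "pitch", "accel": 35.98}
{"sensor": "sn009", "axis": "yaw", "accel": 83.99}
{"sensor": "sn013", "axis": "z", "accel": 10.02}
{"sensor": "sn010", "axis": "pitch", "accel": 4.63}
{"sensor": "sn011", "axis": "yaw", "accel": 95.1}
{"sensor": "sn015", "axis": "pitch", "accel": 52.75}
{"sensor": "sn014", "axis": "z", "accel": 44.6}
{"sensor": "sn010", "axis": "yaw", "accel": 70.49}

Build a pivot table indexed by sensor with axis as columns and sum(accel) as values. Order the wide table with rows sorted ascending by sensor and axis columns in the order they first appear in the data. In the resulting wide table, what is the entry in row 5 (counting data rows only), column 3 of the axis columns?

87.36

With rows sorted ascending by sensor, row 5 is sensor=sn013. axis columns in first-appearance order: pitch, roll, yaw, z; column 3 is yaw.
Long rows with sensor=sn013, axis=yaw: 12.67 + 61.93 + 12.76 = 87.36.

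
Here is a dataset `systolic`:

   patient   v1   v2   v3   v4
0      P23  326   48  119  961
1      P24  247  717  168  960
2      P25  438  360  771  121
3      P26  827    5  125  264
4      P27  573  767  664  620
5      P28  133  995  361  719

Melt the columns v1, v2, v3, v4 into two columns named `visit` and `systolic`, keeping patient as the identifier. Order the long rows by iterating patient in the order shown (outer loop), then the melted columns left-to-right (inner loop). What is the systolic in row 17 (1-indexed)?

573

24 rows total (6 × 4). Row 17: index ⌊(17-1)/4⌋ = 4 into patient → P27; (17-1) mod 4 = 0 into the melted columns → v1.
So row 17 is (P27, v1, 573); systolic = 573.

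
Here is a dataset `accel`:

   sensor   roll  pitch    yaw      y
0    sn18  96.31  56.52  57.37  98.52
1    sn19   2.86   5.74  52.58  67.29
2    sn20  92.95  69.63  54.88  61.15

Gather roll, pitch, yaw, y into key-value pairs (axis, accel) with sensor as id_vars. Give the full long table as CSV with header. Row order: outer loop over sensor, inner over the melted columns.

Each (sensor, column) pair becomes one row: 3 × 4 = 12 rows.
For example, (sn18, roll) → accel=96.31.

sensor,axis,accel
sn18,roll,96.31
sn18,pitch,56.52
sn18,yaw,57.37
sn18,y,98.52
sn19,roll,2.86
sn19,pitch,5.74
sn19,yaw,52.58
sn19,y,67.29
sn20,roll,92.95
sn20,pitch,69.63
sn20,yaw,54.88
sn20,y,61.15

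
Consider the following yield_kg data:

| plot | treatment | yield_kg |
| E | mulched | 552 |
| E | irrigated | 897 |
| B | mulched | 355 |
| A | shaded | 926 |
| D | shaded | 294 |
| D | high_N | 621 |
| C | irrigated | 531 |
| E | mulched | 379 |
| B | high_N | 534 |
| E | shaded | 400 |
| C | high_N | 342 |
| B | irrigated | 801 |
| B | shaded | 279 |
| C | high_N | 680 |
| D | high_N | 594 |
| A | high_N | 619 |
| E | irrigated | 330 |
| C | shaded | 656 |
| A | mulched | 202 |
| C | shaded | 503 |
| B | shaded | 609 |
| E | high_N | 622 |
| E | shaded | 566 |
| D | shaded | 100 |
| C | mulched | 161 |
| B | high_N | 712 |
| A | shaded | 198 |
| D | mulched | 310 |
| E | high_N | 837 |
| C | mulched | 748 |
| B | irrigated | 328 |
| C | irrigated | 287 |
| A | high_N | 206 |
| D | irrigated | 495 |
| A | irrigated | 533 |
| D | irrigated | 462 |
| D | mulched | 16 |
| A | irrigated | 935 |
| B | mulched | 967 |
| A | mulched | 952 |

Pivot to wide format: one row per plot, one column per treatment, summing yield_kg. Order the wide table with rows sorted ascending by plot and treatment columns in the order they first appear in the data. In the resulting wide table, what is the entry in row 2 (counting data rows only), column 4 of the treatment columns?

1246

With rows sorted ascending by plot, row 2 is plot=B. treatment columns in first-appearance order: mulched, irrigated, shaded, high_N; column 4 is high_N.
Long rows with plot=B, treatment=high_N: 534 + 712 = 1246.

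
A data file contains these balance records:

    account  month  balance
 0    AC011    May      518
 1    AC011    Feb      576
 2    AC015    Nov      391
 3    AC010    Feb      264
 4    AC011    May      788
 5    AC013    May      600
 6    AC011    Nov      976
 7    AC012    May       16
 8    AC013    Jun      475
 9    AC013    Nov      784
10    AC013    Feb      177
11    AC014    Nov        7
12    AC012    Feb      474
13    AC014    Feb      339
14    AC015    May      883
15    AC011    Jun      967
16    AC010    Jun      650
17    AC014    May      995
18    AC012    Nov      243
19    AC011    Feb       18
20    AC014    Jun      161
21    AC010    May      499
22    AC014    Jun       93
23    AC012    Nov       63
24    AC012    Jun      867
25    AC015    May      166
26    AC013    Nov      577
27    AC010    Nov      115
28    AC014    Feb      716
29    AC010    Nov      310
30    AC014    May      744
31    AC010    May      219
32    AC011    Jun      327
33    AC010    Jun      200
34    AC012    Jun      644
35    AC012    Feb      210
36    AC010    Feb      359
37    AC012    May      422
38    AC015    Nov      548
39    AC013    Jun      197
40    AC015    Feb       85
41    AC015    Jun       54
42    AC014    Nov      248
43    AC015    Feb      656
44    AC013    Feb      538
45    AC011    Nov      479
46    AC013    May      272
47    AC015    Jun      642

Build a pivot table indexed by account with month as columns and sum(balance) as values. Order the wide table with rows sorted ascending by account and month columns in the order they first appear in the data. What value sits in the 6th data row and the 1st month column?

With rows sorted ascending by account, row 6 is account=AC015. month columns in first-appearance order: May, Feb, Nov, Jun; column 1 is May.
Long rows with account=AC015, month=May: 883 + 166 = 1049.

1049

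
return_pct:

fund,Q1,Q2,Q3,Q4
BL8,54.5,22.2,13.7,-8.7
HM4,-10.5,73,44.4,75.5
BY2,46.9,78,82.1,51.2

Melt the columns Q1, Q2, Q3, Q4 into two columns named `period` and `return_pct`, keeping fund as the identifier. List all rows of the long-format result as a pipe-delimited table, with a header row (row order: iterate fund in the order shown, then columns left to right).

| fund | period | return_pct |
| BL8 | Q1 | 54.5 |
| BL8 | Q2 | 22.2 |
| BL8 | Q3 | 13.7 |
| BL8 | Q4 | -8.7 |
| HM4 | Q1 | -10.5 |
| HM4 | Q2 | 73 |
| HM4 | Q3 | 44.4 |
| HM4 | Q4 | 75.5 |
| BY2 | Q1 | 46.9 |
| BY2 | Q2 | 78 |
| BY2 | Q3 | 82.1 |
| BY2 | Q4 | 51.2 |

Each (fund, column) pair becomes one row: 3 × 4 = 12 rows.
For example, (BL8, Q1) → return_pct=54.5.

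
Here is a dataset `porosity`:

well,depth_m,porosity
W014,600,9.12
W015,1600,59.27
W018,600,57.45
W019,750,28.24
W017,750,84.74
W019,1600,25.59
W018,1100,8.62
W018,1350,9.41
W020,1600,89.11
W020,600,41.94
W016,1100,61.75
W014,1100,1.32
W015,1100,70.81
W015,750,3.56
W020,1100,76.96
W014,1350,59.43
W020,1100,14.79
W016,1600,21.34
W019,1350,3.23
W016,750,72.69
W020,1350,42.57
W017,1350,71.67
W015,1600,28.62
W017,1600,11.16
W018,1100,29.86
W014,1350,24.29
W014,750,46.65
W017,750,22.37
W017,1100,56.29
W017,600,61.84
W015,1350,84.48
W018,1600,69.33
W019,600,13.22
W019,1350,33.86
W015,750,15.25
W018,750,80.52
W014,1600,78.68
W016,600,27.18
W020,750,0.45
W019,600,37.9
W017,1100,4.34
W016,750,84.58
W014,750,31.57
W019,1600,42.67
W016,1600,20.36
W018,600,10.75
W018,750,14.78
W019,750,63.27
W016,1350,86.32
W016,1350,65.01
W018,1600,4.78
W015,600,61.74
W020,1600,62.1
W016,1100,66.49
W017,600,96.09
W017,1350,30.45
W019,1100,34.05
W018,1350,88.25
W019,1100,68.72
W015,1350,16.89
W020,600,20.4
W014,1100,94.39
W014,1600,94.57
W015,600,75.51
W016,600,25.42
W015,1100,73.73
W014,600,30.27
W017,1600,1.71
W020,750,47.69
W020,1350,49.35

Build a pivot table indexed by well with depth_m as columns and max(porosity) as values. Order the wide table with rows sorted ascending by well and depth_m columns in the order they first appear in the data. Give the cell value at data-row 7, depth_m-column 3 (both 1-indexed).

47.69

With rows sorted ascending by well, row 7 is well=W020. depth_m columns in first-appearance order: 600, 1600, 750, 1100, 1350; column 3 is 750.
Long rows with well=W020, depth_m=750: max(0.45, 47.69) = 47.69.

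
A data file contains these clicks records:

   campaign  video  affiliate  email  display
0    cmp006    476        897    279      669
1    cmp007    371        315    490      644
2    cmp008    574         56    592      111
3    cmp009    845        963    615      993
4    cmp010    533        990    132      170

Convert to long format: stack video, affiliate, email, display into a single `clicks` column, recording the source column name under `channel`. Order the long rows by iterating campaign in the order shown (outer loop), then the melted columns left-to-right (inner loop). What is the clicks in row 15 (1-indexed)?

615

20 rows total (5 × 4). Row 15: index ⌊(15-1)/4⌋ = 3 into campaign → cmp009; (15-1) mod 4 = 2 into the melted columns → email.
So row 15 is (cmp009, email, 615); clicks = 615.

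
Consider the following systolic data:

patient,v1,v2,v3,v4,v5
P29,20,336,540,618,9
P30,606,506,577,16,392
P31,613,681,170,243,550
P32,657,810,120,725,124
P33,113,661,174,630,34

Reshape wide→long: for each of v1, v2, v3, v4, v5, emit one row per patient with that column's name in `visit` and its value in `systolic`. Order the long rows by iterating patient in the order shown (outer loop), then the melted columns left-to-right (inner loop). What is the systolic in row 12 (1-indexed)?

681

25 rows total (5 × 5). Row 12: index ⌊(12-1)/5⌋ = 2 into patient → P31; (12-1) mod 5 = 1 into the melted columns → v2.
So row 12 is (P31, v2, 681); systolic = 681.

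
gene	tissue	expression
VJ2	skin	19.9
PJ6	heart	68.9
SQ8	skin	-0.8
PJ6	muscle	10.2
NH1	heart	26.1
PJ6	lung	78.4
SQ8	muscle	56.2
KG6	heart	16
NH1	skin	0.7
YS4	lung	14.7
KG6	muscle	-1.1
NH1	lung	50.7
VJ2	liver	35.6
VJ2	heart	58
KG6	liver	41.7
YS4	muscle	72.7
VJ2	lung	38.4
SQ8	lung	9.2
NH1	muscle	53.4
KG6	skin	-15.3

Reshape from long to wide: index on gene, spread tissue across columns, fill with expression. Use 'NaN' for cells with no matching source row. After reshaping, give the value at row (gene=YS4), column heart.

NaN

No long-format row has gene=YS4 and tissue=heart, so the cell is NaN.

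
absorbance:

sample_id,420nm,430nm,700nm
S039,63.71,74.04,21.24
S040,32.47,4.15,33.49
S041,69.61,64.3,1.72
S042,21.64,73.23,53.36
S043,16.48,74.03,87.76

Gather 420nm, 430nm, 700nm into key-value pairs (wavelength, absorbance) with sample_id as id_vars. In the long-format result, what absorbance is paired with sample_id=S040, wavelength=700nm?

33.49

Unpivoting turns each (sample_id, wide-column) pair into one long row.
The wide cell at row S040, column 700nm holds 33.49, so the long row (S040, 700nm) has absorbance=33.49.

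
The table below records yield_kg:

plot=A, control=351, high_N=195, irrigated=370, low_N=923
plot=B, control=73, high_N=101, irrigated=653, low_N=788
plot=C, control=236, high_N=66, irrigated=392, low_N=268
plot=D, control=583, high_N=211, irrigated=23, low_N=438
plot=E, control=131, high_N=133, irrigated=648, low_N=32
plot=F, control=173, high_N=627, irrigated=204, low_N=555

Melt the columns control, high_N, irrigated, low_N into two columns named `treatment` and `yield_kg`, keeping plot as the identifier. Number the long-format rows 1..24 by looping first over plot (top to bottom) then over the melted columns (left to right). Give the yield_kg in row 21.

24 rows total (6 × 4). Row 21: index ⌊(21-1)/4⌋ = 5 into plot → F; (21-1) mod 4 = 0 into the melted columns → control.
So row 21 is (F, control, 173); yield_kg = 173.

173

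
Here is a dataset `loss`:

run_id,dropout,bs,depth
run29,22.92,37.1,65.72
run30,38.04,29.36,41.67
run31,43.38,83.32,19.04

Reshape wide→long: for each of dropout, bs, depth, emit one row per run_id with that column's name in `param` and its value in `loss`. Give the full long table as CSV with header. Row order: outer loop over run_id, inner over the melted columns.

Each (run_id, column) pair becomes one row: 3 × 3 = 9 rows.
For example, (run29, dropout) → loss=22.92.

run_id,param,loss
run29,dropout,22.92
run29,bs,37.1
run29,depth,65.72
run30,dropout,38.04
run30,bs,29.36
run30,depth,41.67
run31,dropout,43.38
run31,bs,83.32
run31,depth,19.04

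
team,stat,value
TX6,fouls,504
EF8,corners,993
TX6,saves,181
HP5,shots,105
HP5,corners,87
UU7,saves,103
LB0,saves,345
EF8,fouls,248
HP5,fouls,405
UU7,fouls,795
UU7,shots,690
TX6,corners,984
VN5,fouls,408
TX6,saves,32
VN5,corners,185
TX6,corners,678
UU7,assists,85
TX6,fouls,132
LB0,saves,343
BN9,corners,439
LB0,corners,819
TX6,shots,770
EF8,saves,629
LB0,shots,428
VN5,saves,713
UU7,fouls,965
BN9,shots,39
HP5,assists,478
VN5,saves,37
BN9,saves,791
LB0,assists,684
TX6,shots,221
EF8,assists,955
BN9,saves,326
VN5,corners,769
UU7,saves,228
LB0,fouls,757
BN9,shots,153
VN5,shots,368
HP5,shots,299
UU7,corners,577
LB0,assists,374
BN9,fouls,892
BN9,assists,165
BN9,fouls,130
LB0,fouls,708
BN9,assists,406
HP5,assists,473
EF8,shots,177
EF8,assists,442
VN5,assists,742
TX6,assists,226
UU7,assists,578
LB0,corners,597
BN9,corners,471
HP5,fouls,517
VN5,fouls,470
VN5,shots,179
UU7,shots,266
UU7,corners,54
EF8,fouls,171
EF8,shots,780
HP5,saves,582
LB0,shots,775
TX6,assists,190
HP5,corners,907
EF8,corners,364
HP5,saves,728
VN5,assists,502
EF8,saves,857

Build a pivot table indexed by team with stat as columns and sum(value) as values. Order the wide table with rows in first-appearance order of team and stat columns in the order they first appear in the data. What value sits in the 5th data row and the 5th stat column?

With rows in first-appearance order of team, row 5 is team=LB0. stat columns in first-appearance order: fouls, corners, saves, shots, assists; column 5 is assists.
Long rows with team=LB0, stat=assists: 684 + 374 = 1058.

1058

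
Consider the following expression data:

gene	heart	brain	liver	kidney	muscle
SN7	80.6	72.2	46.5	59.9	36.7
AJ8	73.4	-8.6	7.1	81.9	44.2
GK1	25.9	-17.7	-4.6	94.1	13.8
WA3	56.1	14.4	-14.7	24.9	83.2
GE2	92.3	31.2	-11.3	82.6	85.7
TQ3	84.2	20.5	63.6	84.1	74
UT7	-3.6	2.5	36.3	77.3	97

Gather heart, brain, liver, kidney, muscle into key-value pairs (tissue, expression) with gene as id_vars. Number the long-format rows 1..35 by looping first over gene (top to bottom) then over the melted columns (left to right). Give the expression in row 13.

35 rows total (7 × 5). Row 13: index ⌊(13-1)/5⌋ = 2 into gene → GK1; (13-1) mod 5 = 2 into the melted columns → liver.
So row 13 is (GK1, liver, -4.6); expression = -4.6.

-4.6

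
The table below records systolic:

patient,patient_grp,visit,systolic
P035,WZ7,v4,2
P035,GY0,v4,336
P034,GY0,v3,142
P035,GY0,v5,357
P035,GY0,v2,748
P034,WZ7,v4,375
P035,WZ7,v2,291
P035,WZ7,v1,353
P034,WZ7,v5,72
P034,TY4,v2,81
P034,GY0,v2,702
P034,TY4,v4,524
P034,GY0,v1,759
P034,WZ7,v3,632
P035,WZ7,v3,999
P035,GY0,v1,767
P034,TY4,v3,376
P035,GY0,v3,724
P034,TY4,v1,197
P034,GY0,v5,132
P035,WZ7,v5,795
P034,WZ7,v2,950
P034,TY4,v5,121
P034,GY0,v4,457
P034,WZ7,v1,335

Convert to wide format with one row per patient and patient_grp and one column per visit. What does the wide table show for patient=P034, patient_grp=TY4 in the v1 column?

Wide layout: rows indexed by patient and patient_grp, columns are the 5 distinct visit values (v4, v3, v5, v2, v1).
Cell (patient=P034, patient_grp=TY4, visit=v1) draws from the long row where patient=P034, patient_grp=TY4 and visit=v1, which has systolic=197.

197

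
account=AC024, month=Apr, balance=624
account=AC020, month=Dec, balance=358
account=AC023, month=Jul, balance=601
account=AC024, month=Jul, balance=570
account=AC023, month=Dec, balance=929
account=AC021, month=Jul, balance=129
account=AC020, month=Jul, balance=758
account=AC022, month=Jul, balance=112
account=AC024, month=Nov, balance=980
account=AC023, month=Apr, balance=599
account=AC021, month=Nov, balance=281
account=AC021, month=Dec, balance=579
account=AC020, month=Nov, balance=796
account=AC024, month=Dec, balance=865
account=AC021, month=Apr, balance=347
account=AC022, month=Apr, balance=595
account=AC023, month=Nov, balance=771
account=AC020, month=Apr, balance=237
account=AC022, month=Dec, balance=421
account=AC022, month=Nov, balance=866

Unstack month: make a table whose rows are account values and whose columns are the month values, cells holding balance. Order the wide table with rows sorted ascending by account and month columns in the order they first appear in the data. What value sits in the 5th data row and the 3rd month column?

570

With rows sorted ascending by account, row 5 is account=AC024. month columns in first-appearance order: Apr, Dec, Jul, Nov; column 3 is Jul.
Long rows with account=AC024, month=Jul: balance = 570.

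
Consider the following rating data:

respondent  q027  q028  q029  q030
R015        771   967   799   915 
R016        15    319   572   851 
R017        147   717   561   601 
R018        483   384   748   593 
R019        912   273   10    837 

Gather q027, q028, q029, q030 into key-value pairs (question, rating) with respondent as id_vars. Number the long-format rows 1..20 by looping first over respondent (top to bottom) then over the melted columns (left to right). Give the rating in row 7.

20 rows total (5 × 4). Row 7: index ⌊(7-1)/4⌋ = 1 into respondent → R016; (7-1) mod 4 = 2 into the melted columns → q029.
So row 7 is (R016, q029, 572); rating = 572.

572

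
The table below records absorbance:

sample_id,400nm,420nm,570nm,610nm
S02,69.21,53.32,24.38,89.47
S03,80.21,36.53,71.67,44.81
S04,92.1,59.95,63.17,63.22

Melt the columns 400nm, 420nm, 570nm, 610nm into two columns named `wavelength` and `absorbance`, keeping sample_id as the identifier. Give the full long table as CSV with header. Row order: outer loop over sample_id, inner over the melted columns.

sample_id,wavelength,absorbance
S02,400nm,69.21
S02,420nm,53.32
S02,570nm,24.38
S02,610nm,89.47
S03,400nm,80.21
S03,420nm,36.53
S03,570nm,71.67
S03,610nm,44.81
S04,400nm,92.1
S04,420nm,59.95
S04,570nm,63.17
S04,610nm,63.22

Each (sample_id, column) pair becomes one row: 3 × 4 = 12 rows.
For example, (S02, 400nm) → absorbance=69.21.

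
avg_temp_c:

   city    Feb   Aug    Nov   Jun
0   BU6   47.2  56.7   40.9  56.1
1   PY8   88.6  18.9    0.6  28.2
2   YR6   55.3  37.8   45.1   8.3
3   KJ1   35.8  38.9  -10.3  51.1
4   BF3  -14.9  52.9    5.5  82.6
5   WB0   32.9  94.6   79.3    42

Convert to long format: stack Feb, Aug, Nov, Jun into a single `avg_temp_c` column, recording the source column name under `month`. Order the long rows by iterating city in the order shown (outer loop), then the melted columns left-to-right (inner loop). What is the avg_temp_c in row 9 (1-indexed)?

24 rows total (6 × 4). Row 9: index ⌊(9-1)/4⌋ = 2 into city → YR6; (9-1) mod 4 = 0 into the melted columns → Feb.
So row 9 is (YR6, Feb, 55.3); avg_temp_c = 55.3.

55.3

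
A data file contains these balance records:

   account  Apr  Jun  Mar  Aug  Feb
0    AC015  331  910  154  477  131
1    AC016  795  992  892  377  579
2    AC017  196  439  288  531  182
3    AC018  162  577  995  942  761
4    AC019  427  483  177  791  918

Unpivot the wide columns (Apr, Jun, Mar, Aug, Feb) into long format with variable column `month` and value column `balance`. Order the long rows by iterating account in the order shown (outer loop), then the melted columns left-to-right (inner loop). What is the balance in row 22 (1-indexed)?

25 rows total (5 × 5). Row 22: index ⌊(22-1)/5⌋ = 4 into account → AC019; (22-1) mod 5 = 1 into the melted columns → Jun.
So row 22 is (AC019, Jun, 483); balance = 483.

483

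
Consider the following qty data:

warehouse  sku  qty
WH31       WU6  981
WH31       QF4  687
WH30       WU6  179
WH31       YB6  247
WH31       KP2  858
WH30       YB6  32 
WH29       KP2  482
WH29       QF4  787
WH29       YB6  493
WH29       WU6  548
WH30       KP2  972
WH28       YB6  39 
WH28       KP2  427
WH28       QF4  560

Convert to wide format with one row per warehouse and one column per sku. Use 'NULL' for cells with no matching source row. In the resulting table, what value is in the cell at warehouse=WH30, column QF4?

NULL

No long-format row has warehouse=WH30 and sku=QF4, so the cell is NULL.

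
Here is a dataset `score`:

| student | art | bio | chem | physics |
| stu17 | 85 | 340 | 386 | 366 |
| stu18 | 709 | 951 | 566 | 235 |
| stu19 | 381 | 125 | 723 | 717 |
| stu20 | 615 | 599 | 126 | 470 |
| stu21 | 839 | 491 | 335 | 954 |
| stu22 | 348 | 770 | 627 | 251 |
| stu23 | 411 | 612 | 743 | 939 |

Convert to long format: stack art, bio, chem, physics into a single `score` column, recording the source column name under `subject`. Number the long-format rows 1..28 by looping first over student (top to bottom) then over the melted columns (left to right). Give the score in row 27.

28 rows total (7 × 4). Row 27: index ⌊(27-1)/4⌋ = 6 into student → stu23; (27-1) mod 4 = 2 into the melted columns → chem.
So row 27 is (stu23, chem, 743); score = 743.

743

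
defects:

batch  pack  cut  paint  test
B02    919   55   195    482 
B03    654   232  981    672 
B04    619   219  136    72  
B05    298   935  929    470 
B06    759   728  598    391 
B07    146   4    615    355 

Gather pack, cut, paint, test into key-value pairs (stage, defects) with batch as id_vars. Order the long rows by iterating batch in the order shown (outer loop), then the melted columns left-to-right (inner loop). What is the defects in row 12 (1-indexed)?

24 rows total (6 × 4). Row 12: index ⌊(12-1)/4⌋ = 2 into batch → B04; (12-1) mod 4 = 3 into the melted columns → test.
So row 12 is (B04, test, 72); defects = 72.

72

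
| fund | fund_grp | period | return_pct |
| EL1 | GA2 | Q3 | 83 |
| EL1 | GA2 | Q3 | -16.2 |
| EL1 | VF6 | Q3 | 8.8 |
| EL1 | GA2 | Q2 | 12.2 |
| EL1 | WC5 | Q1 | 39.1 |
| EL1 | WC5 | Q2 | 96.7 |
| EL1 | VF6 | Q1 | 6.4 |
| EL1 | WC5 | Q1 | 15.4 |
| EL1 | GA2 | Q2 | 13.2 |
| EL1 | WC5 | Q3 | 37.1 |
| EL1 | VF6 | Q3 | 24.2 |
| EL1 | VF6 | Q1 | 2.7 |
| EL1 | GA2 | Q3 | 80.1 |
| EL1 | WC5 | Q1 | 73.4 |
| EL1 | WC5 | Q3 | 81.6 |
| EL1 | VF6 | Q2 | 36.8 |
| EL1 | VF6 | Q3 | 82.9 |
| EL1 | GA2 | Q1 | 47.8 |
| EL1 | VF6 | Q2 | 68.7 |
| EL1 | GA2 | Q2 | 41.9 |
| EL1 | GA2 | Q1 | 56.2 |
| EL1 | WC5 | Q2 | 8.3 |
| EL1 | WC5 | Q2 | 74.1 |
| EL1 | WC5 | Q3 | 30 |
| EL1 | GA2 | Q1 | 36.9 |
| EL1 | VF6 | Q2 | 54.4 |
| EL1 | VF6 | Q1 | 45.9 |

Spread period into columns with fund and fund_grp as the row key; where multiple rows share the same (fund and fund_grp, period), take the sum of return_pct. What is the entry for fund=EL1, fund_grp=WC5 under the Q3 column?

148.7

Rows with fund=EL1, fund_grp=WC5 and period=Q3: return_pct values are 37.1, 81.6, 30.
37.1 + 81.6 + 30 = 148.7.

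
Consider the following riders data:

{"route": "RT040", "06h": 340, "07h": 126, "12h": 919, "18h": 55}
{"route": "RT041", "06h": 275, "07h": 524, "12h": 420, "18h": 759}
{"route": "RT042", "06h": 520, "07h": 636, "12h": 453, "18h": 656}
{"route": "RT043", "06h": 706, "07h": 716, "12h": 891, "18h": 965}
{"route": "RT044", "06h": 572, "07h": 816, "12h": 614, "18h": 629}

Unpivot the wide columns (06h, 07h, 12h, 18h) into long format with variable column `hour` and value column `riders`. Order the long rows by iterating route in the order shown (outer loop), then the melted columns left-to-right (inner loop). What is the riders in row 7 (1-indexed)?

20 rows total (5 × 4). Row 7: index ⌊(7-1)/4⌋ = 1 into route → RT041; (7-1) mod 4 = 2 into the melted columns → 12h.
So row 7 is (RT041, 12h, 420); riders = 420.

420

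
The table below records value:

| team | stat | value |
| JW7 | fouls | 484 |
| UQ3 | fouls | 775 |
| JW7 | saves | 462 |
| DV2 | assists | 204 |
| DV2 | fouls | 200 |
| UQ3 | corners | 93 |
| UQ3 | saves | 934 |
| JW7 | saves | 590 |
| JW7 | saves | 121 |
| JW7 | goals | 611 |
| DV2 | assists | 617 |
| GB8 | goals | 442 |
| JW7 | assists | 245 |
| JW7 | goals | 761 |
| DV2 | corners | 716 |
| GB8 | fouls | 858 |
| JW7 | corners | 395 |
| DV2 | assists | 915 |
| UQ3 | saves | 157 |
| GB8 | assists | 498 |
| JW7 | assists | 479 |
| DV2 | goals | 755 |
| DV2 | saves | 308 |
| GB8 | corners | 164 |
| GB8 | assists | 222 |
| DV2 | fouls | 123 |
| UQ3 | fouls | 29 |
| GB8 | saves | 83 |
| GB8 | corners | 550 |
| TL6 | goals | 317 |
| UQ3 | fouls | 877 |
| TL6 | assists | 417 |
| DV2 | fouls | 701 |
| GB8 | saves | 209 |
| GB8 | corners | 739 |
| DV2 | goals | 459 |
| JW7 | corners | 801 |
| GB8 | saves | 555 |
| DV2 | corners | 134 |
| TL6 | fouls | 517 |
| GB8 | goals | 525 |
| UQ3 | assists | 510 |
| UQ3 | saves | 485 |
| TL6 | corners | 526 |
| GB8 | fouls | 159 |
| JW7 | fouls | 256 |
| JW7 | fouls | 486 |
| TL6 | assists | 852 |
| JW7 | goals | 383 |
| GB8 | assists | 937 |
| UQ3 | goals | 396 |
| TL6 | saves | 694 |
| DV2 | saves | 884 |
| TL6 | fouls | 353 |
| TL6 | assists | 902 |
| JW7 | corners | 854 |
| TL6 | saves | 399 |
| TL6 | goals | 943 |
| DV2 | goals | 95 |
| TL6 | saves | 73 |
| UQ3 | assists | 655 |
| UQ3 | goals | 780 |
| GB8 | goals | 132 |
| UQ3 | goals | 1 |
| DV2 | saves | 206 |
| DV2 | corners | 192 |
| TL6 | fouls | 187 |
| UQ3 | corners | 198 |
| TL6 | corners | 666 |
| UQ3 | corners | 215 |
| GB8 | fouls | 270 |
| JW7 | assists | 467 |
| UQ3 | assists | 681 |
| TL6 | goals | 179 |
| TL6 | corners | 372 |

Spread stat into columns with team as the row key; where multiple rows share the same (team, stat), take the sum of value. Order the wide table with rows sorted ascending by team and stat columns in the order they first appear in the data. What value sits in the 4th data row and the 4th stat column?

1564

With rows sorted ascending by team, row 4 is team=TL6. stat columns in first-appearance order: fouls, saves, assists, corners, goals; column 4 is corners.
Long rows with team=TL6, stat=corners: 526 + 666 + 372 = 1564.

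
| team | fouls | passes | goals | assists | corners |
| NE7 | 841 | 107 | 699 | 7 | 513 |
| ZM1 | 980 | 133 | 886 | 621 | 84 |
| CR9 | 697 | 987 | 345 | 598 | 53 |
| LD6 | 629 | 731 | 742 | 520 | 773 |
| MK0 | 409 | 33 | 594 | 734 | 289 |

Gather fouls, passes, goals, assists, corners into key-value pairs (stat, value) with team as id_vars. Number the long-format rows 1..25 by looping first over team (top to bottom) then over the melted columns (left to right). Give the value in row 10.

84

25 rows total (5 × 5). Row 10: index ⌊(10-1)/5⌋ = 1 into team → ZM1; (10-1) mod 5 = 4 into the melted columns → corners.
So row 10 is (ZM1, corners, 84); value = 84.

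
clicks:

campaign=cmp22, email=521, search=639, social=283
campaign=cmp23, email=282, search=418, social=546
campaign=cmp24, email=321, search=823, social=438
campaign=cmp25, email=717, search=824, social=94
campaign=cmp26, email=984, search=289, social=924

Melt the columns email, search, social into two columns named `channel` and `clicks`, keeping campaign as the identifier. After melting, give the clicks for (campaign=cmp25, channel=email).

Unpivoting turns each (campaign, wide-column) pair into one long row.
The wide cell at row cmp25, column email holds 717, so the long row (cmp25, email) has clicks=717.

717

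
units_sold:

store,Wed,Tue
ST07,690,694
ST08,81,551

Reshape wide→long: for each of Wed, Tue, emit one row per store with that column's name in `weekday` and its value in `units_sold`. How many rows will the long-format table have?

2 store values × 2 melted columns = 4 rows.

4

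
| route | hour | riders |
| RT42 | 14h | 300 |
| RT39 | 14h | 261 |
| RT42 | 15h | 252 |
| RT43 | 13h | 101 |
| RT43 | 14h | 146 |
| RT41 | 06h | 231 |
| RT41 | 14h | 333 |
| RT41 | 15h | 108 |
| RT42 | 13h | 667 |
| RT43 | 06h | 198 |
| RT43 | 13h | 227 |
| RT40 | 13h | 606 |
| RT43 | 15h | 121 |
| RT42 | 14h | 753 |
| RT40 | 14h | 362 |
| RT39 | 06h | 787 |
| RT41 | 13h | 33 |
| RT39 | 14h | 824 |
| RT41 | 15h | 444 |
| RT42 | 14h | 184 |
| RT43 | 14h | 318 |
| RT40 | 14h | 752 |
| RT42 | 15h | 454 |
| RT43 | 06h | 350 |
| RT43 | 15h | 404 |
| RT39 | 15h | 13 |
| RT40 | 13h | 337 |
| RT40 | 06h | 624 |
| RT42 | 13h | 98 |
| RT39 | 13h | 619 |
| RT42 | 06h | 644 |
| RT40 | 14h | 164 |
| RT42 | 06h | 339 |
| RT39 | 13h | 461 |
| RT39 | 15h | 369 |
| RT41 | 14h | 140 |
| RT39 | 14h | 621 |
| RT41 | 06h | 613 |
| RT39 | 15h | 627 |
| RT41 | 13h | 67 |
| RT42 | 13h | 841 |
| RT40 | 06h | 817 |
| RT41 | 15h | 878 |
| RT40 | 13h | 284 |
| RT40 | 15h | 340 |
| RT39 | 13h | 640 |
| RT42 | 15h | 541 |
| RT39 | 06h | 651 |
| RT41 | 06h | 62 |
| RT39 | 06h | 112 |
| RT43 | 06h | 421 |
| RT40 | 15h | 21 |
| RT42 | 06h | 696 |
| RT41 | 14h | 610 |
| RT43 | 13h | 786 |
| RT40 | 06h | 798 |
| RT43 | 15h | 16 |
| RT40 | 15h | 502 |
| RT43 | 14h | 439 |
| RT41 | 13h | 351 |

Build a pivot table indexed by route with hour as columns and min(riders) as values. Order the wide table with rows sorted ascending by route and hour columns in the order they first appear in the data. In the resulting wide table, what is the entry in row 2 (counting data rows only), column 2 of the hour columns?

21

With rows sorted ascending by route, row 2 is route=RT40. hour columns in first-appearance order: 14h, 15h, 13h, 06h; column 2 is 15h.
Long rows with route=RT40, hour=15h: min(340, 21, 502) = 21.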